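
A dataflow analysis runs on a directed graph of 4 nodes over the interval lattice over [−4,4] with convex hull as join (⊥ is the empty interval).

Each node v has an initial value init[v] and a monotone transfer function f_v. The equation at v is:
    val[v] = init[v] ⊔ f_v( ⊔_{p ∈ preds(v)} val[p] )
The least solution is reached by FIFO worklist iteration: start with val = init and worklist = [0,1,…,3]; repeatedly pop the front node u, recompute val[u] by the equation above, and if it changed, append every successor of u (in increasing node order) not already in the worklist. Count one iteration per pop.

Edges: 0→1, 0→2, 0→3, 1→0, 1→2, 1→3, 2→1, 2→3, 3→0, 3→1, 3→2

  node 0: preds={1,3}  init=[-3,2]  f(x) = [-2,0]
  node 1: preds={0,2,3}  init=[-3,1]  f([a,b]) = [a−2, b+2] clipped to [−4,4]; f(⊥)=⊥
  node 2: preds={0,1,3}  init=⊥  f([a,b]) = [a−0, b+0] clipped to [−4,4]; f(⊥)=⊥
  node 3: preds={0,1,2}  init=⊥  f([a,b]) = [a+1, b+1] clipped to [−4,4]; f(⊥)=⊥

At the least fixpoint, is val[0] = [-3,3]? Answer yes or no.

Worklist (7 pops):
  #1 pop 0: in=[-3,1] → [-3,2] (no change)
  #2 pop 1: in=[-3,2] → [-4,4] (was [-3,1]); enqueue [0]
  #3 pop 2: in=[-4,4] → [-4,4] (was ⊥); enqueue [1]
  #4 pop 3: in=[-4,4] → [-3,4] (was ⊥); enqueue [2]
  #5 pop 0: in=[-4,4] → [-3,2] (no change)
  #6 pop 1: in=[-4,4] → [-4,4] (no change)
  #7 pop 2: in=[-4,4] → [-4,4] (no change)

Fixpoint:
  val[0] = [-3,2]
  val[1] = [-4,4]
  val[2] = [-4,4]
  val[3] = [-3,4]

no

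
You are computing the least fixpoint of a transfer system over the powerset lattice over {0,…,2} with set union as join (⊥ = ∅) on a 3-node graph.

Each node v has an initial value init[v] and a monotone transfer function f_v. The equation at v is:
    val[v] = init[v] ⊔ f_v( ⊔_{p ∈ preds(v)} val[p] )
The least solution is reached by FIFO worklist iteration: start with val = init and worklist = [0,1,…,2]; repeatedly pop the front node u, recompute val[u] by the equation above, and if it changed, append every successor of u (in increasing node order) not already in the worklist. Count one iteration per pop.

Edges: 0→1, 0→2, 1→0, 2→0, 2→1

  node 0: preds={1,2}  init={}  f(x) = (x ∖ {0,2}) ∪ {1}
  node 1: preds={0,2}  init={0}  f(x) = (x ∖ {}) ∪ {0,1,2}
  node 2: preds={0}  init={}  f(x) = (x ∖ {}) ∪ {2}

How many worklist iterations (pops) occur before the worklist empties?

5

Trace (5 dequeues):
  [1] u=0 | in {0} | out {1} | prev {} | push {}
  [2] u=1 | in {1} | out {0,1,2} | prev {0} | push {0}
  [3] u=2 | in {1} | out {1,2} | prev {} | push {1}
  [4] u=0 | in {0,1,2} | out {1} | ==
  [5] u=1 | in {1,2} | out {0,1,2} | ==

Converged values:
  [0] {1}
  [1] {0,1,2}
  [2] {1,2}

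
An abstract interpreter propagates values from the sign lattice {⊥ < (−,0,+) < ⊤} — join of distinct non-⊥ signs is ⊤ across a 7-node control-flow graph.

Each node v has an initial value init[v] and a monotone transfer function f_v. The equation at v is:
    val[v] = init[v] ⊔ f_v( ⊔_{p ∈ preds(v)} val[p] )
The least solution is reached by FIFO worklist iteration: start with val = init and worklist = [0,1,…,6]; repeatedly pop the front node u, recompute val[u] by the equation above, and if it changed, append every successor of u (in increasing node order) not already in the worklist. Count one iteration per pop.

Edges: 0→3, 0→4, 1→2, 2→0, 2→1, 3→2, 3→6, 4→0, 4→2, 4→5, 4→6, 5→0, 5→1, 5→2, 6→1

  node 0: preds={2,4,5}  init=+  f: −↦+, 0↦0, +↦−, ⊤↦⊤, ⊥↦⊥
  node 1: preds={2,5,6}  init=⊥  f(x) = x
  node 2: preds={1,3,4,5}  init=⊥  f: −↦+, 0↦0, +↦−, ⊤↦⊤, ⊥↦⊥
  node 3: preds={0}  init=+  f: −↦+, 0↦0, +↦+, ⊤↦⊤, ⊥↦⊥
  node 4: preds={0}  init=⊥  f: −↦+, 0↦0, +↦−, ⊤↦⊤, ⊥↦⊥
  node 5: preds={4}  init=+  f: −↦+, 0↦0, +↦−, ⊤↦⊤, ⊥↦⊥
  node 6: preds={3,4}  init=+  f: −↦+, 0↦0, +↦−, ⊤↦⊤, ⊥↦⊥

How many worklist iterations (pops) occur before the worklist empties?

12

Trace (12 dequeues):
  [1] u=0 | in + | out ⊤ | prev + | push {}
  [2] u=1 | in + | out + | prev ⊥ | push {}
  [3] u=2 | in + | out − | prev ⊥ | push {0,1}
  [4] u=3 | in ⊤ | out ⊤ | prev + | push {2}
  [5] u=4 | in ⊤ | out ⊤ | prev ⊥ | push {}
  [6] u=5 | in ⊤ | out ⊤ | prev + | push {}
  [7] u=6 | in ⊤ | out ⊤ | prev + | push {}
  [8] u=0 | in ⊤ | out ⊤ | ==
  [9] u=1 | in ⊤ | out ⊤ | prev + | push {}
  [10] u=2 | in ⊤ | out ⊤ | prev − | push {0,1}
  [11] u=0 | in ⊤ | out ⊤ | ==
  [12] u=1 | in ⊤ | out ⊤ | ==

Converged values:
  [0] ⊤
  [1] ⊤
  [2] ⊤
  [3] ⊤
  [4] ⊤
  [5] ⊤
  [6] ⊤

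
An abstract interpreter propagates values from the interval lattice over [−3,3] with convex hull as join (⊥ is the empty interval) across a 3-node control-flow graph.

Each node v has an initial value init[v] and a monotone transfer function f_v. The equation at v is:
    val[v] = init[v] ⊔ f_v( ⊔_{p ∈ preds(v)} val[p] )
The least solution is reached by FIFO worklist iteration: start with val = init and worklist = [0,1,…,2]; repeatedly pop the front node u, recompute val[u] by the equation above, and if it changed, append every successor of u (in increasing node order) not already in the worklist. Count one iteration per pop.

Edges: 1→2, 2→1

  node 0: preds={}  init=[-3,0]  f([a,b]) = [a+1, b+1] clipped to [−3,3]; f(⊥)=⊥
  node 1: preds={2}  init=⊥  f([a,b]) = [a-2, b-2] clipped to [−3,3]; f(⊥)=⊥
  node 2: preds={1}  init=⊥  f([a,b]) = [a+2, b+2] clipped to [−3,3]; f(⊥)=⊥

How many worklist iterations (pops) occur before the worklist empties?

3

Iteration log — 3 steps:
  step 1. node 0  ⊔preds=⊥  new=[-3,0]  stable
  step 2. node 1  ⊔preds=⊥  new=⊥  stable
  step 3. node 2  ⊔preds=⊥  new=⊥  stable

Least fixpoint reached:
  node 0: [-3,0]
  node 1: ⊥
  node 2: ⊥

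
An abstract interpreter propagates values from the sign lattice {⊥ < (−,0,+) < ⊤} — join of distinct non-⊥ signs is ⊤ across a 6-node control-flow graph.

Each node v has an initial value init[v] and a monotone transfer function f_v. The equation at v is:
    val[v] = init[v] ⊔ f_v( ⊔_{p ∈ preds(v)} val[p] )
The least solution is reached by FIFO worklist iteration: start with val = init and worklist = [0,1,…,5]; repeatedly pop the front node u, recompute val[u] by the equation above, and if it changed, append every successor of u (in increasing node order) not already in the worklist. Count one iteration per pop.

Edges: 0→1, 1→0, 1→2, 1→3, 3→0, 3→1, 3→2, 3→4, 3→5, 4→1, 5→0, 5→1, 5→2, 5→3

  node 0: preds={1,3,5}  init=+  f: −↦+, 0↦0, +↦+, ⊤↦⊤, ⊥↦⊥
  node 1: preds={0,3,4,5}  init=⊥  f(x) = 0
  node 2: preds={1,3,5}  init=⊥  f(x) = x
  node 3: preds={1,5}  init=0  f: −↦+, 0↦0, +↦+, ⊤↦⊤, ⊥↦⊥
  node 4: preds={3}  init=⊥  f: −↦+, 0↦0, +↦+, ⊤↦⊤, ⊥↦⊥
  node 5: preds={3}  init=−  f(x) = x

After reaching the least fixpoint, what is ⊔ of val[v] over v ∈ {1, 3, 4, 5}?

Trace (10 dequeues):
  [1] u=0 | in ⊤ | out ⊤ | prev + | push {}
  [2] u=1 | in ⊤ | out 0 | prev ⊥ | push {0}
  [3] u=2 | in ⊤ | out ⊤ | prev ⊥ | push {}
  [4] u=3 | in ⊤ | out ⊤ | prev 0 | push {1,2}
  [5] u=4 | in ⊤ | out ⊤ | prev ⊥ | push {}
  [6] u=5 | in ⊤ | out ⊤ | prev − | push {3}
  [7] u=0 | in ⊤ | out ⊤ | ==
  [8] u=1 | in ⊤ | out 0 | ==
  [9] u=2 | in ⊤ | out ⊤ | ==
  [10] u=3 | in ⊤ | out ⊤ | ==

Converged values:
  [0] ⊤
  [1] 0
  [2] ⊤
  [3] ⊤
  [4] ⊤
  [5] ⊤

⊤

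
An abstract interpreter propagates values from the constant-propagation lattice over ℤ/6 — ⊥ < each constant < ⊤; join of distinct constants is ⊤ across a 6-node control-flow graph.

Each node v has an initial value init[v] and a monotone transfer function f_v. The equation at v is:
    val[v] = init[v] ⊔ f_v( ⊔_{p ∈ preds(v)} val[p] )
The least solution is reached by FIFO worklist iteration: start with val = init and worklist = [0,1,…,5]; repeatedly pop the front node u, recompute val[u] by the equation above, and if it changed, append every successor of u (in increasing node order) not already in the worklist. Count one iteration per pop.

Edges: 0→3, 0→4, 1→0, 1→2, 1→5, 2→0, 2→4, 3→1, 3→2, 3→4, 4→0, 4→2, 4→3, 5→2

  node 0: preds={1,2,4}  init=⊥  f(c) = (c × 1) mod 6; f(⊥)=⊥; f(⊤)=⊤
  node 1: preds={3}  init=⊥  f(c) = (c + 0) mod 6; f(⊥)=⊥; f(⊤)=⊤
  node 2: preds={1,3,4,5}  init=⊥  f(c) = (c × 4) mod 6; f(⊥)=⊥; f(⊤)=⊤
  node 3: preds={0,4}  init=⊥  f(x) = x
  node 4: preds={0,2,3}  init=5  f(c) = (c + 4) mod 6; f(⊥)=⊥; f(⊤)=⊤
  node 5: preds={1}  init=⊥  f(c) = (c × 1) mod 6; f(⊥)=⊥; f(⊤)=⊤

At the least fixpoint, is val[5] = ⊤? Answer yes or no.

Iteration log — 18 steps:
  step 1. node 0  ⊔preds=5  new=5  old=⊥  +wl: 
  step 2. node 1  ⊔preds=⊥  new=⊥  stable
  step 3. node 2  ⊔preds=5  new=2  old=⊥  +wl: 0
  step 4. node 3  ⊔preds=5  new=5  old=⊥  +wl: 1,2
  step 5. node 4  ⊔preds=⊤  new=⊤  old=5  +wl: 3
  step 6. node 5  ⊔preds=⊥  new=⊥  stable
  step 7. node 0  ⊔preds=⊤  new=⊤  old=5  +wl: 4
  step 8. node 1  ⊔preds=5  new=5  old=⊥  +wl: 0,5
  step 9. node 2  ⊔preds=⊤  new=⊤  old=2  +wl: 
  step 10. node 3  ⊔preds=⊤  new=⊤  old=5  +wl: 1,2
  step 11. node 4  ⊔preds=⊤  new=⊤  stable
  step 12. node 0  ⊔preds=⊤  new=⊤  stable
  step 13. node 5  ⊔preds=5  new=5  old=⊥  +wl: 
  step 14. node 1  ⊔preds=⊤  new=⊤  old=5  +wl: 0,5
  step 15. node 2  ⊔preds=⊤  new=⊤  stable
  step 16. node 0  ⊔preds=⊤  new=⊤  stable
  step 17. node 5  ⊔preds=⊤  new=⊤  old=5  +wl: 2
  step 18. node 2  ⊔preds=⊤  new=⊤  stable

Least fixpoint reached:
  node 0: ⊤
  node 1: ⊤
  node 2: ⊤
  node 3: ⊤
  node 4: ⊤
  node 5: ⊤

yes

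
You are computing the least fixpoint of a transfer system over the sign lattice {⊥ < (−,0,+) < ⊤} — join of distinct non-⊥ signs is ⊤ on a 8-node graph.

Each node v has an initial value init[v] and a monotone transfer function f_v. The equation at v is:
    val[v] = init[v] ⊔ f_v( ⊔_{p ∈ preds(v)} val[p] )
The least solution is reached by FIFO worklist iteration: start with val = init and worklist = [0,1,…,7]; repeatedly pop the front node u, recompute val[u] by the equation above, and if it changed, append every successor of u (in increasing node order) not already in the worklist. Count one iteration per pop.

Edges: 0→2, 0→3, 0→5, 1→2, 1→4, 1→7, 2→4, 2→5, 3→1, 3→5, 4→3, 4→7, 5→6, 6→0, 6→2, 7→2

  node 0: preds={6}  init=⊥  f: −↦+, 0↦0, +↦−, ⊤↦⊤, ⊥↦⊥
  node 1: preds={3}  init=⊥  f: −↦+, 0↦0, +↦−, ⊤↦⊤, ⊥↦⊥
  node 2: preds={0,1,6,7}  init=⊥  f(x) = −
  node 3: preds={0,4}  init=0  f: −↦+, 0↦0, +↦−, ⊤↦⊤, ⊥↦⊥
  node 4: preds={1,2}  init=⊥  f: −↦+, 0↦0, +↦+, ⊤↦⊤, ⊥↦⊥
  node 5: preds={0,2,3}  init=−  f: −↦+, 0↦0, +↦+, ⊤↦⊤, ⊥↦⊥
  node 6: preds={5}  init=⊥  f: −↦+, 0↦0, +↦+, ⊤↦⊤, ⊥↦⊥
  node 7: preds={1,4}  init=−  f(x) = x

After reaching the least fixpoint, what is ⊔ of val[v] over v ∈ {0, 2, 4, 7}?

Iteration log — 17 steps:
  step 1. node 0  ⊔preds=⊥  new=⊥  stable
  step 2. node 1  ⊔preds=0  new=0  old=⊥  +wl: 
  step 3. node 2  ⊔preds=⊤  new=−  old=⊥  +wl: 
  step 4. node 3  ⊔preds=⊥  new=0  stable
  step 5. node 4  ⊔preds=⊤  new=⊤  old=⊥  +wl: 3
  step 6. node 5  ⊔preds=⊤  new=⊤  old=−  +wl: 
  step 7. node 6  ⊔preds=⊤  new=⊤  old=⊥  +wl: 0,2
  step 8. node 7  ⊔preds=⊤  new=⊤  old=−  +wl: 
  step 9. node 3  ⊔preds=⊤  new=⊤  old=0  +wl: 1,5
  step 10. node 0  ⊔preds=⊤  new=⊤  old=⊥  +wl: 3
  step 11. node 2  ⊔preds=⊤  new=−  stable
  step 12. node 1  ⊔preds=⊤  new=⊤  old=0  +wl: 2,4,7
  step 13. node 5  ⊔preds=⊤  new=⊤  stable
  step 14. node 3  ⊔preds=⊤  new=⊤  stable
  step 15. node 2  ⊔preds=⊤  new=−  stable
  step 16. node 4  ⊔preds=⊤  new=⊤  stable
  step 17. node 7  ⊔preds=⊤  new=⊤  stable

Least fixpoint reached:
  node 0: ⊤
  node 1: ⊤
  node 2: −
  node 3: ⊤
  node 4: ⊤
  node 5: ⊤
  node 6: ⊤
  node 7: ⊤

⊤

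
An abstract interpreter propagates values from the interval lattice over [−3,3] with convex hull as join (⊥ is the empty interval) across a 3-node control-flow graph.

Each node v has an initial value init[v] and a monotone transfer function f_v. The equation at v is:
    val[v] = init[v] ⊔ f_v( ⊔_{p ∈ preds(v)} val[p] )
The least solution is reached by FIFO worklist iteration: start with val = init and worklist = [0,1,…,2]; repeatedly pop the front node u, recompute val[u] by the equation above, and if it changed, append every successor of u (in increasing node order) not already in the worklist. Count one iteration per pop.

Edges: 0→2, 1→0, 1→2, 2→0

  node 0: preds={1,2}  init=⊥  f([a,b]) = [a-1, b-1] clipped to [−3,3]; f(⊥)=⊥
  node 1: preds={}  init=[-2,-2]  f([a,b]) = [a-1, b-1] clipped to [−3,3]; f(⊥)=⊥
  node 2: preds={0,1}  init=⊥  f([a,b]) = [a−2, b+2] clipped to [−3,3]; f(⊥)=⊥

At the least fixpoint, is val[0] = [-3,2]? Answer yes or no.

yes

Trace (11 dequeues):
  [1] u=0 | in [-2,-2] | out [-3,-3] | prev ⊥ | push {}
  [2] u=1 | in ⊥ | out [-2,-2] | ==
  [3] u=2 | in [-3,-2] | out [-3,0] | prev ⊥ | push {0}
  [4] u=0 | in [-3,0] | out [-3,-1] | prev [-3,-3] | push {2}
  [5] u=2 | in [-3,-1] | out [-3,1] | prev [-3,0] | push {0}
  [6] u=0 | in [-3,1] | out [-3,0] | prev [-3,-1] | push {2}
  [7] u=2 | in [-3,0] | out [-3,2] | prev [-3,1] | push {0}
  [8] u=0 | in [-3,2] | out [-3,1] | prev [-3,0] | push {2}
  [9] u=2 | in [-3,1] | out [-3,3] | prev [-3,2] | push {0}
  [10] u=0 | in [-3,3] | out [-3,2] | prev [-3,1] | push {2}
  [11] u=2 | in [-3,2] | out [-3,3] | ==

Converged values:
  [0] [-3,2]
  [1] [-2,-2]
  [2] [-3,3]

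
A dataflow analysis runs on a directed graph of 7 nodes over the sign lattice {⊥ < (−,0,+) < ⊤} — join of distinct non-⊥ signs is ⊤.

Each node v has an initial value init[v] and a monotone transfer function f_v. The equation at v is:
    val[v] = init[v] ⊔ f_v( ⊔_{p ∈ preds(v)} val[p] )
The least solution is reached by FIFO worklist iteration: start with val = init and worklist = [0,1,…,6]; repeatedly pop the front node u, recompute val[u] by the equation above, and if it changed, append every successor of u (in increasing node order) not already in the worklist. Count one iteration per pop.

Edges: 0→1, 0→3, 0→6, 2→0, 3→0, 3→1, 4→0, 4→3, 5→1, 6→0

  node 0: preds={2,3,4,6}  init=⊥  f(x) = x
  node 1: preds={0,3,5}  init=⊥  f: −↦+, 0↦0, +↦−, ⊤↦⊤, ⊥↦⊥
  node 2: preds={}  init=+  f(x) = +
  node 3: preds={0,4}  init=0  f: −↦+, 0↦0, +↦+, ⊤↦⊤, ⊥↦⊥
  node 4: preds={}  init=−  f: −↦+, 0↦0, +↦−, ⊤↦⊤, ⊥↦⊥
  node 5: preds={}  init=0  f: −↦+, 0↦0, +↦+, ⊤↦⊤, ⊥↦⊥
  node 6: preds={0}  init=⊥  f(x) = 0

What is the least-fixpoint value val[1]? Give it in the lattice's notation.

Iteration log — 9 steps:
  step 1. node 0  ⊔preds=⊤  new=⊤  old=⊥  +wl: 
  step 2. node 1  ⊔preds=⊤  new=⊤  old=⊥  +wl: 
  step 3. node 2  ⊔preds=⊥  new=+  stable
  step 4. node 3  ⊔preds=⊤  new=⊤  old=0  +wl: 0,1
  step 5. node 4  ⊔preds=⊥  new=−  stable
  step 6. node 5  ⊔preds=⊥  new=0  stable
  step 7. node 6  ⊔preds=⊤  new=0  old=⊥  +wl: 
  step 8. node 0  ⊔preds=⊤  new=⊤  stable
  step 9. node 1  ⊔preds=⊤  new=⊤  stable

Least fixpoint reached:
  node 0: ⊤
  node 1: ⊤
  node 2: +
  node 3: ⊤
  node 4: −
  node 5: 0
  node 6: 0

⊤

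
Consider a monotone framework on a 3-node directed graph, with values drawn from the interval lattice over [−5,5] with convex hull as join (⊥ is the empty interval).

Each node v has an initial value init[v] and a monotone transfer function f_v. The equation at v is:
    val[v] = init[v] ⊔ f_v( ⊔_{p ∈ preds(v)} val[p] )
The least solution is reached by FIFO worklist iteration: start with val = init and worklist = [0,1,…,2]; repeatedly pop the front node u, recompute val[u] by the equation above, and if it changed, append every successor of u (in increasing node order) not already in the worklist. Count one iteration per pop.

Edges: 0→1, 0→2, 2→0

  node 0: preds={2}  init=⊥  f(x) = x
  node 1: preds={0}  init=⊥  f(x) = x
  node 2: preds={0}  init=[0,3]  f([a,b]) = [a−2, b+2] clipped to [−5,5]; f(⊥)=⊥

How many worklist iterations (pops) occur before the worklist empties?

Iteration log — 12 steps:
  step 1. node 0  ⊔preds=[0,3]  new=[0,3]  old=⊥  +wl: 
  step 2. node 1  ⊔preds=[0,3]  new=[0,3]  old=⊥  +wl: 
  step 3. node 2  ⊔preds=[0,3]  new=[-2,5]  old=[0,3]  +wl: 0
  step 4. node 0  ⊔preds=[-2,5]  new=[-2,5]  old=[0,3]  +wl: 1,2
  step 5. node 1  ⊔preds=[-2,5]  new=[-2,5]  old=[0,3]  +wl: 
  step 6. node 2  ⊔preds=[-2,5]  new=[-4,5]  old=[-2,5]  +wl: 0
  step 7. node 0  ⊔preds=[-4,5]  new=[-4,5]  old=[-2,5]  +wl: 1,2
  step 8. node 1  ⊔preds=[-4,5]  new=[-4,5]  old=[-2,5]  +wl: 
  step 9. node 2  ⊔preds=[-4,5]  new=[-5,5]  old=[-4,5]  +wl: 0
  step 10. node 0  ⊔preds=[-5,5]  new=[-5,5]  old=[-4,5]  +wl: 1,2
  step 11. node 1  ⊔preds=[-5,5]  new=[-5,5]  old=[-4,5]  +wl: 
  step 12. node 2  ⊔preds=[-5,5]  new=[-5,5]  stable

Least fixpoint reached:
  node 0: [-5,5]
  node 1: [-5,5]
  node 2: [-5,5]

12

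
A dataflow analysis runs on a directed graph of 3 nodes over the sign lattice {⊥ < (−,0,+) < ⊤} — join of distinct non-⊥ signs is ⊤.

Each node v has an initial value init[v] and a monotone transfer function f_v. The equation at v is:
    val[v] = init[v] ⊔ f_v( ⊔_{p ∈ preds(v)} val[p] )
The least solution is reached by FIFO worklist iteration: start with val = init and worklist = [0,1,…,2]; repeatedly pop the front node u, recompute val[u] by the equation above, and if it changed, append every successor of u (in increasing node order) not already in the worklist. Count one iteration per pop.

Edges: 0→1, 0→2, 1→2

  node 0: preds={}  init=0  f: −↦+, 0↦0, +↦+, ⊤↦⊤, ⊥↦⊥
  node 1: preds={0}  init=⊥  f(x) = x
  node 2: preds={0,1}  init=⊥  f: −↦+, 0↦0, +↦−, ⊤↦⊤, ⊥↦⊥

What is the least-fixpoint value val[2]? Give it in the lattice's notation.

Iteration log — 3 steps:
  step 1. node 0  ⊔preds=⊥  new=0  stable
  step 2. node 1  ⊔preds=0  new=0  old=⊥  +wl: 
  step 3. node 2  ⊔preds=0  new=0  old=⊥  +wl: 

Least fixpoint reached:
  node 0: 0
  node 1: 0
  node 2: 0

0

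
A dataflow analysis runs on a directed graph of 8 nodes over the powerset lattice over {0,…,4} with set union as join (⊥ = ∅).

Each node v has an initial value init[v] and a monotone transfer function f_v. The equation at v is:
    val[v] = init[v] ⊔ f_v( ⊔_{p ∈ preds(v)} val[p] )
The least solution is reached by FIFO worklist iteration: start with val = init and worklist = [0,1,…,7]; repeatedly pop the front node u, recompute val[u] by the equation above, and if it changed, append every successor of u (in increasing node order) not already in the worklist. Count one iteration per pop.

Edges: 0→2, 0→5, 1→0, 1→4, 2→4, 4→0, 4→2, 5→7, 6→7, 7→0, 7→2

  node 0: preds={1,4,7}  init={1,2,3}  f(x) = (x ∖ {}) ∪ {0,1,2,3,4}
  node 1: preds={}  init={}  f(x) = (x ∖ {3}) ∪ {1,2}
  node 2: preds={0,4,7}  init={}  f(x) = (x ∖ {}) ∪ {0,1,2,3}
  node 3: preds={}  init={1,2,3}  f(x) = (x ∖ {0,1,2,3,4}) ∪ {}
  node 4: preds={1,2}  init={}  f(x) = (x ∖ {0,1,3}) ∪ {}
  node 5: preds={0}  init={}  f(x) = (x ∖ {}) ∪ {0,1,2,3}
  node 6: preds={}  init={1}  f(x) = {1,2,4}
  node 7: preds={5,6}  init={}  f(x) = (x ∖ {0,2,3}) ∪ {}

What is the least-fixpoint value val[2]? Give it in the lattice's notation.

Worklist (10 pops):
  #1 pop 0: in={} → {0,1,2,3,4} (was {1,2,3}); enqueue []
  #2 pop 1: in={} → {1,2} (was {}); enqueue [0]
  #3 pop 2: in={0,1,2,3,4} → {0,1,2,3,4} (was {}); enqueue []
  #4 pop 3: in={} → {1,2,3} (no change)
  #5 pop 4: in={0,1,2,3,4} → {2,4} (was {}); enqueue [2]
  #6 pop 5: in={0,1,2,3,4} → {0,1,2,3,4} (was {}); enqueue []
  #7 pop 6: in={} → {1,2,4} (was {1}); enqueue []
  #8 pop 7: in={0,1,2,3,4} → {1,4} (was {}); enqueue []
  #9 pop 0: in={1,2,4} → {0,1,2,3,4} (no change)
  #10 pop 2: in={0,1,2,3,4} → {0,1,2,3,4} (no change)

Fixpoint:
  val[0] = {0,1,2,3,4}
  val[1] = {1,2}
  val[2] = {0,1,2,3,4}
  val[3] = {1,2,3}
  val[4] = {2,4}
  val[5] = {0,1,2,3,4}
  val[6] = {1,2,4}
  val[7] = {1,4}

{0,1,2,3,4}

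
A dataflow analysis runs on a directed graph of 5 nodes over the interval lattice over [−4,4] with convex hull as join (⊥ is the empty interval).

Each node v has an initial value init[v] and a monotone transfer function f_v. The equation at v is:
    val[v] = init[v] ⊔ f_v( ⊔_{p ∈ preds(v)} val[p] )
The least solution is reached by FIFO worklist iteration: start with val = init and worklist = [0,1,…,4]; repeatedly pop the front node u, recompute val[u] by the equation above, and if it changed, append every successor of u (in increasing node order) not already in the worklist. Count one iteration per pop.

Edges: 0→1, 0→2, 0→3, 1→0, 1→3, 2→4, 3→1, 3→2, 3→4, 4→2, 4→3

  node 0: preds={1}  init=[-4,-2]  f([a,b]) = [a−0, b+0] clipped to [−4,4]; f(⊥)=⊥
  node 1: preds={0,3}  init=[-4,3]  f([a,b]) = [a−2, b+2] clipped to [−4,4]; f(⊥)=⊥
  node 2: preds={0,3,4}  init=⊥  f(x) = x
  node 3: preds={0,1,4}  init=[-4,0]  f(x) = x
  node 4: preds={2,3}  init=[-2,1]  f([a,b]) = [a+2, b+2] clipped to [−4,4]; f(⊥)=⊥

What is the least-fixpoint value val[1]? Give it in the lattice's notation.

Worklist (10 pops):
  #1 pop 0: in=[-4,3] → [-4,3] (was [-4,-2]); enqueue []
  #2 pop 1: in=[-4,3] → [-4,4] (was [-4,3]); enqueue [0]
  #3 pop 2: in=[-4,3] → [-4,3] (was ⊥); enqueue []
  #4 pop 3: in=[-4,4] → [-4,4] (was [-4,0]); enqueue [1,2]
  #5 pop 4: in=[-4,4] → [-2,4] (was [-2,1]); enqueue [3]
  #6 pop 0: in=[-4,4] → [-4,4] (was [-4,3]); enqueue []
  #7 pop 1: in=[-4,4] → [-4,4] (no change)
  #8 pop 2: in=[-4,4] → [-4,4] (was [-4,3]); enqueue [4]
  #9 pop 3: in=[-4,4] → [-4,4] (no change)
  #10 pop 4: in=[-4,4] → [-2,4] (no change)

Fixpoint:
  val[0] = [-4,4]
  val[1] = [-4,4]
  val[2] = [-4,4]
  val[3] = [-4,4]
  val[4] = [-2,4]

[-4,4]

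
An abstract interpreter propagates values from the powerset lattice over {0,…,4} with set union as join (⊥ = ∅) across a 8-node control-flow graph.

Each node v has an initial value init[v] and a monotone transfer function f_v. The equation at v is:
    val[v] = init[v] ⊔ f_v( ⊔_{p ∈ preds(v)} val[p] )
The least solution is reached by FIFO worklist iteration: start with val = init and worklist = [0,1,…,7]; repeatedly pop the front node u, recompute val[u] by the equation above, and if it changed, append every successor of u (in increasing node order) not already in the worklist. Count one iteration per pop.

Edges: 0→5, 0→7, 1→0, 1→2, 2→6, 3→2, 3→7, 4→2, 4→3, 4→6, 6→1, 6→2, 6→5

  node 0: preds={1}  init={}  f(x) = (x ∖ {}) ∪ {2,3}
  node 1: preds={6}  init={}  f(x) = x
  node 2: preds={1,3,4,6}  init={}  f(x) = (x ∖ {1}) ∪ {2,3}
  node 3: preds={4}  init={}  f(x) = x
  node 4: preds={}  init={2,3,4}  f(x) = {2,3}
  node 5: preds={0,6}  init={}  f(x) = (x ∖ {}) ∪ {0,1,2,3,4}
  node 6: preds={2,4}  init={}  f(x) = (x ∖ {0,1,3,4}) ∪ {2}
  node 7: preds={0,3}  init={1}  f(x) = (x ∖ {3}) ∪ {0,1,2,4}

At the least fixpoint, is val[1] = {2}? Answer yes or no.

yes

Iteration log — 13 steps:
  step 1. node 0  ⊔preds={}  new={2,3}  old={}  +wl: 
  step 2. node 1  ⊔preds={}  new={}  stable
  step 3. node 2  ⊔preds={2,3,4}  new={2,3,4}  old={}  +wl: 
  step 4. node 3  ⊔preds={2,3,4}  new={2,3,4}  old={}  +wl: 2
  step 5. node 4  ⊔preds={}  new={2,3,4}  stable
  step 6. node 5  ⊔preds={2,3}  new={0,1,2,3,4}  old={}  +wl: 
  step 7. node 6  ⊔preds={2,3,4}  new={2}  old={}  +wl: 1,5
  step 8. node 7  ⊔preds={2,3,4}  new={0,1,2,4}  old={1}  +wl: 
  step 9. node 2  ⊔preds={2,3,4}  new={2,3,4}  stable
  step 10. node 1  ⊔preds={2}  new={2}  old={}  +wl: 0,2
  step 11. node 5  ⊔preds={2,3}  new={0,1,2,3,4}  stable
  step 12. node 0  ⊔preds={2}  new={2,3}  stable
  step 13. node 2  ⊔preds={2,3,4}  new={2,3,4}  stable

Least fixpoint reached:
  node 0: {2,3}
  node 1: {2}
  node 2: {2,3,4}
  node 3: {2,3,4}
  node 4: {2,3,4}
  node 5: {0,1,2,3,4}
  node 6: {2}
  node 7: {0,1,2,4}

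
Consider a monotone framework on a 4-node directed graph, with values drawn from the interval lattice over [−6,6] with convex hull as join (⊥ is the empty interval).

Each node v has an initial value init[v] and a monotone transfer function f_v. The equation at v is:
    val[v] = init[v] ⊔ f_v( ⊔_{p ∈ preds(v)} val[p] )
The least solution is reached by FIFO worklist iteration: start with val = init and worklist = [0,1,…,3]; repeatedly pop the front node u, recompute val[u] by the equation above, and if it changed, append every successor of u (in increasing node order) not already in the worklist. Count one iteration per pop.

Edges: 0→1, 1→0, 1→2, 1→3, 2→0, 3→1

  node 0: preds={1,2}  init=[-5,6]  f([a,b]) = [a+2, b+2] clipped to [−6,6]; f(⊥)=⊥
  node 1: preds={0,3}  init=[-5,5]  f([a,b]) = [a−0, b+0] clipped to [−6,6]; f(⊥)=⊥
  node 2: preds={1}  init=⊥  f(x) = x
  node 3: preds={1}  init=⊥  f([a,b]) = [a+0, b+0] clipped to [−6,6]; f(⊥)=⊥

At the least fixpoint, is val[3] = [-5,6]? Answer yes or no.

yes

Worklist (6 pops):
  #1 pop 0: in=[-5,5] → [-5,6] (no change)
  #2 pop 1: in=[-5,6] → [-5,6] (was [-5,5]); enqueue [0]
  #3 pop 2: in=[-5,6] → [-5,6] (was ⊥); enqueue []
  #4 pop 3: in=[-5,6] → [-5,6] (was ⊥); enqueue [1]
  #5 pop 0: in=[-5,6] → [-5,6] (no change)
  #6 pop 1: in=[-5,6] → [-5,6] (no change)

Fixpoint:
  val[0] = [-5,6]
  val[1] = [-5,6]
  val[2] = [-5,6]
  val[3] = [-5,6]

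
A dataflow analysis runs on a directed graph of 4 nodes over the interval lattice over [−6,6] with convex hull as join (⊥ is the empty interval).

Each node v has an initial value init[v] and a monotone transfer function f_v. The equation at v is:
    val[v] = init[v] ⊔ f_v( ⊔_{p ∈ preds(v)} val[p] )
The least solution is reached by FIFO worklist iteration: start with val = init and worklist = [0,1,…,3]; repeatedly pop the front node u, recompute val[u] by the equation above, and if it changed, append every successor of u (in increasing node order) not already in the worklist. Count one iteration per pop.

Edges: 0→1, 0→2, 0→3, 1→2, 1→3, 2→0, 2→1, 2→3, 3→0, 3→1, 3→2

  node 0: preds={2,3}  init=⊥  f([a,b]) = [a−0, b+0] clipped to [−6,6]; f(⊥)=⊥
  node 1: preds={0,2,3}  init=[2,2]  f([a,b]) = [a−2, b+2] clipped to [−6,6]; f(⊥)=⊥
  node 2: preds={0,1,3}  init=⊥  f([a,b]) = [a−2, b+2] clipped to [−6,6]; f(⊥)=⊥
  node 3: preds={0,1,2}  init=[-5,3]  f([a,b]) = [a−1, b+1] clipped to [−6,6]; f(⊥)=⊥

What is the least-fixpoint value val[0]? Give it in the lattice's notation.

[-6,6]

Trace (8 dequeues):
  [1] u=0 | in [-5,3] | out [-5,3] | prev ⊥ | push {}
  [2] u=1 | in [-5,3] | out [-6,5] | prev [2,2] | push {}
  [3] u=2 | in [-6,5] | out [-6,6] | prev ⊥ | push {0,1}
  [4] u=3 | in [-6,6] | out [-6,6] | prev [-5,3] | push {2}
  [5] u=0 | in [-6,6] | out [-6,6] | prev [-5,3] | push {3}
  [6] u=1 | in [-6,6] | out [-6,6] | prev [-6,5] | push {}
  [7] u=2 | in [-6,6] | out [-6,6] | ==
  [8] u=3 | in [-6,6] | out [-6,6] | ==

Converged values:
  [0] [-6,6]
  [1] [-6,6]
  [2] [-6,6]
  [3] [-6,6]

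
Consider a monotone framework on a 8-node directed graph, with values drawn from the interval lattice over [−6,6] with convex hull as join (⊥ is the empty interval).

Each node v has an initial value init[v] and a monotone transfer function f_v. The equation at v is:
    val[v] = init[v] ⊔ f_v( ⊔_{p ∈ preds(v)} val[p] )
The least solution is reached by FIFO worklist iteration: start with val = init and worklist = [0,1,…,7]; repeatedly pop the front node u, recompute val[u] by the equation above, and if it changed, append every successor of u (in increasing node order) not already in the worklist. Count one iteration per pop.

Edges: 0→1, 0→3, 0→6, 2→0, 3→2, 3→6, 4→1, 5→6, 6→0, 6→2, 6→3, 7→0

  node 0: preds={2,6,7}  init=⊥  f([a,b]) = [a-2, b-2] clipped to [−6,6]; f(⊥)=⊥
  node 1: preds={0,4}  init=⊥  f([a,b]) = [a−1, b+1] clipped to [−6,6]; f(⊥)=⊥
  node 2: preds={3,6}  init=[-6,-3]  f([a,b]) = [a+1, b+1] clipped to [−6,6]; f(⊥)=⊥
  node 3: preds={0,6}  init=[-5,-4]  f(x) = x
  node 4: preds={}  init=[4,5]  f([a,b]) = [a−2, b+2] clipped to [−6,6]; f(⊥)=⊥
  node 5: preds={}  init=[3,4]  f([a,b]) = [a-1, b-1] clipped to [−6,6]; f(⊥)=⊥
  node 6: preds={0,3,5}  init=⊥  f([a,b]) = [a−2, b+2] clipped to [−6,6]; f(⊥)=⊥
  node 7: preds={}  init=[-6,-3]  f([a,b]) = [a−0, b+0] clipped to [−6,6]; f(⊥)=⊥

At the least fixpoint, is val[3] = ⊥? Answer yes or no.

Iteration log — 14 steps:
  step 1. node 0  ⊔preds=[-6,-3]  new=[-6,-5]  old=⊥  +wl: 
  step 2. node 1  ⊔preds=[-6,5]  new=[-6,6]  old=⊥  +wl: 
  step 3. node 2  ⊔preds=[-5,-4]  new=[-6,-3]  stable
  step 4. node 3  ⊔preds=[-6,-5]  new=[-6,-4]  old=[-5,-4]  +wl: 2
  step 5. node 4  ⊔preds=⊥  new=[4,5]  stable
  step 6. node 5  ⊔preds=⊥  new=[3,4]  stable
  step 7. node 6  ⊔preds=[-6,4]  new=[-6,6]  old=⊥  +wl: 0,3
  step 8. node 7  ⊔preds=⊥  new=[-6,-3]  stable
  step 9. node 2  ⊔preds=[-6,6]  new=[-6,6]  old=[-6,-3]  +wl: 
  step 10. node 0  ⊔preds=[-6,6]  new=[-6,4]  old=[-6,-5]  +wl: 1,6
  step 11. node 3  ⊔preds=[-6,6]  new=[-6,6]  old=[-6,-4]  +wl: 2
  step 12. node 1  ⊔preds=[-6,5]  new=[-6,6]  stable
  step 13. node 6  ⊔preds=[-6,6]  new=[-6,6]  stable
  step 14. node 2  ⊔preds=[-6,6]  new=[-6,6]  stable

Least fixpoint reached:
  node 0: [-6,4]
  node 1: [-6,6]
  node 2: [-6,6]
  node 3: [-6,6]
  node 4: [4,5]
  node 5: [3,4]
  node 6: [-6,6]
  node 7: [-6,-3]

no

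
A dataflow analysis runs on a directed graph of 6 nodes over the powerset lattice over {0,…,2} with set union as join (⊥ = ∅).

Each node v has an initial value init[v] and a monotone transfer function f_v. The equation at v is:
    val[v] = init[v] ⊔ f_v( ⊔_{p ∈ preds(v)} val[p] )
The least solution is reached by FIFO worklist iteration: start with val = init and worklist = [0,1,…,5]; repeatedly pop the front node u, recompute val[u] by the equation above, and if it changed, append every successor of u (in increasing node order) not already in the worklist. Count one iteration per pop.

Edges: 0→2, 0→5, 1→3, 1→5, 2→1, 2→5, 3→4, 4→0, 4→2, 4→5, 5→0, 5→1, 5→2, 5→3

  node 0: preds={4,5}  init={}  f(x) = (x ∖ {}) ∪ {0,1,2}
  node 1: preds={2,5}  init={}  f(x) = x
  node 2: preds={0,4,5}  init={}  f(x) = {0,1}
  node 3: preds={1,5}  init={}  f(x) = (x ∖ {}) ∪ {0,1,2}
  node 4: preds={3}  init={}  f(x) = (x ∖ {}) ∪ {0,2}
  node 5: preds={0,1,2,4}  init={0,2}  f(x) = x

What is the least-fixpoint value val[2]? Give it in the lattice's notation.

{0,1}

Worklist (11 pops):
  #1 pop 0: in={0,2} → {0,1,2} (was {}); enqueue []
  #2 pop 1: in={0,2} → {0,2} (was {}); enqueue []
  #3 pop 2: in={0,1,2} → {0,1} (was {}); enqueue [1]
  #4 pop 3: in={0,2} → {0,1,2} (was {}); enqueue []
  #5 pop 4: in={0,1,2} → {0,1,2} (was {}); enqueue [0,2]
  #6 pop 5: in={0,1,2} → {0,1,2} (was {0,2}); enqueue [3]
  #7 pop 1: in={0,1,2} → {0,1,2} (was {0,2}); enqueue [5]
  #8 pop 0: in={0,1,2} → {0,1,2} (no change)
  #9 pop 2: in={0,1,2} → {0,1} (no change)
  #10 pop 3: in={0,1,2} → {0,1,2} (no change)
  #11 pop 5: in={0,1,2} → {0,1,2} (no change)

Fixpoint:
  val[0] = {0,1,2}
  val[1] = {0,1,2}
  val[2] = {0,1}
  val[3] = {0,1,2}
  val[4] = {0,1,2}
  val[5] = {0,1,2}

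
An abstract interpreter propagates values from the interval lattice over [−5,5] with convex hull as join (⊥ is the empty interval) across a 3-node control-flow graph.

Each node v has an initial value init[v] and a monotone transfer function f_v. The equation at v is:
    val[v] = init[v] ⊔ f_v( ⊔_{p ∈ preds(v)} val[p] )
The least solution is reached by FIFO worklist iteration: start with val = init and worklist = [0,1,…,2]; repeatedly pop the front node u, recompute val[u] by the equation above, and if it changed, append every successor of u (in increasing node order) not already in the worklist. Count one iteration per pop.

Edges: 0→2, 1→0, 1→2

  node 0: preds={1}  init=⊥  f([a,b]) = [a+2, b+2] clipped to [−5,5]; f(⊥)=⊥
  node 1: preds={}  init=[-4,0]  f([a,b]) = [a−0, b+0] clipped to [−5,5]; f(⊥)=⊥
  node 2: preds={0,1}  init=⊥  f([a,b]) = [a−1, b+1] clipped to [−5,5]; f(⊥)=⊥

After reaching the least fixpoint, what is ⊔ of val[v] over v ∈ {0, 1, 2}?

Worklist (3 pops):
  #1 pop 0: in=[-4,0] → [-2,2] (was ⊥); enqueue []
  #2 pop 1: in=⊥ → [-4,0] (no change)
  #3 pop 2: in=[-4,2] → [-5,3] (was ⊥); enqueue []

Fixpoint:
  val[0] = [-2,2]
  val[1] = [-4,0]
  val[2] = [-5,3]

[-5,3]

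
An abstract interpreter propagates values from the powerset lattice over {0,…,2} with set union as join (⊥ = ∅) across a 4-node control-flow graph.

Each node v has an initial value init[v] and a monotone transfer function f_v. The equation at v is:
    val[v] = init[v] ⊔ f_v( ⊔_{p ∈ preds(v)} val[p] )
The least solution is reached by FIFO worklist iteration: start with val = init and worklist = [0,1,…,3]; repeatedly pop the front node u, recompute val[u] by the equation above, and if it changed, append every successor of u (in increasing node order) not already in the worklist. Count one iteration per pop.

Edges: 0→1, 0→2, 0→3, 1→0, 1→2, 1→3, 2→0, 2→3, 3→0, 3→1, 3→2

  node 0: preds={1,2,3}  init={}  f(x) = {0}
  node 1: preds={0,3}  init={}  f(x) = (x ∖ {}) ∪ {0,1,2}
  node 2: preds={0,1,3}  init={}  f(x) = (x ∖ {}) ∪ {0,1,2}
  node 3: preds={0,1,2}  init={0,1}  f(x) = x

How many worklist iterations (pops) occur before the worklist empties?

Worklist (7 pops):
  #1 pop 0: in={0,1} → {0} (was {}); enqueue []
  #2 pop 1: in={0,1} → {0,1,2} (was {}); enqueue [0]
  #3 pop 2: in={0,1,2} → {0,1,2} (was {}); enqueue []
  #4 pop 3: in={0,1,2} → {0,1,2} (was {0,1}); enqueue [1,2]
  #5 pop 0: in={0,1,2} → {0} (no change)
  #6 pop 1: in={0,1,2} → {0,1,2} (no change)
  #7 pop 2: in={0,1,2} → {0,1,2} (no change)

Fixpoint:
  val[0] = {0}
  val[1] = {0,1,2}
  val[2] = {0,1,2}
  val[3] = {0,1,2}

7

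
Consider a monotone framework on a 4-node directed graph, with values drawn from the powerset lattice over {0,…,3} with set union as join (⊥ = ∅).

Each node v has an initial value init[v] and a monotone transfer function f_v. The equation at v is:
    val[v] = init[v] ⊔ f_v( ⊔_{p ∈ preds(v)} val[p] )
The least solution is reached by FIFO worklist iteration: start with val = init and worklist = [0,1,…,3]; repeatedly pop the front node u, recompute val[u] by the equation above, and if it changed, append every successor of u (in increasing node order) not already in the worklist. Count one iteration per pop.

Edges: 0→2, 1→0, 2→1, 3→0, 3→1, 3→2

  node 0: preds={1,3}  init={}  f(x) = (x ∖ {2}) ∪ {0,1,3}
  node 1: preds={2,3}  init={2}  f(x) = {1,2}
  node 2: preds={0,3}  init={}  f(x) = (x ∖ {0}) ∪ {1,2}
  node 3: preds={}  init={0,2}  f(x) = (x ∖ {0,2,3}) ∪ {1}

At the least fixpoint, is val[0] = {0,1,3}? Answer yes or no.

yes

Iteration log — 7 steps:
  step 1. node 0  ⊔preds={0,2}  new={0,1,3}  old={}  +wl: 
  step 2. node 1  ⊔preds={0,2}  new={1,2}  old={2}  +wl: 0
  step 3. node 2  ⊔preds={0,1,2,3}  new={1,2,3}  old={}  +wl: 1
  step 4. node 3  ⊔preds={}  new={0,1,2}  old={0,2}  +wl: 2
  step 5. node 0  ⊔preds={0,1,2}  new={0,1,3}  stable
  step 6. node 1  ⊔preds={0,1,2,3}  new={1,2}  stable
  step 7. node 2  ⊔preds={0,1,2,3}  new={1,2,3}  stable

Least fixpoint reached:
  node 0: {0,1,3}
  node 1: {1,2}
  node 2: {1,2,3}
  node 3: {0,1,2}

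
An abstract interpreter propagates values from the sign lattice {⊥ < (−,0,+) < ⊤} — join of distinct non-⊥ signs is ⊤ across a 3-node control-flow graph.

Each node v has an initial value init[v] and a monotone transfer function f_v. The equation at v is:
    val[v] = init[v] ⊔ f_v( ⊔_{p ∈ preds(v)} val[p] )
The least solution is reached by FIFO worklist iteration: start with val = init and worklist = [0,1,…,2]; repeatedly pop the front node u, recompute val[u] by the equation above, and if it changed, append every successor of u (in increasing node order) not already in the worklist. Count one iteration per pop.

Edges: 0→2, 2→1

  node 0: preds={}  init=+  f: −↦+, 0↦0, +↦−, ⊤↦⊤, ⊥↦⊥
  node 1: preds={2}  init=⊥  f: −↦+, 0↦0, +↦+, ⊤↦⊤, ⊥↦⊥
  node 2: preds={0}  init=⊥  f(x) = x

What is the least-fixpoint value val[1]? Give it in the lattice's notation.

+

Iteration log — 4 steps:
  step 1. node 0  ⊔preds=⊥  new=+  stable
  step 2. node 1  ⊔preds=⊥  new=⊥  stable
  step 3. node 2  ⊔preds=+  new=+  old=⊥  +wl: 1
  step 4. node 1  ⊔preds=+  new=+  old=⊥  +wl: 

Least fixpoint reached:
  node 0: +
  node 1: +
  node 2: +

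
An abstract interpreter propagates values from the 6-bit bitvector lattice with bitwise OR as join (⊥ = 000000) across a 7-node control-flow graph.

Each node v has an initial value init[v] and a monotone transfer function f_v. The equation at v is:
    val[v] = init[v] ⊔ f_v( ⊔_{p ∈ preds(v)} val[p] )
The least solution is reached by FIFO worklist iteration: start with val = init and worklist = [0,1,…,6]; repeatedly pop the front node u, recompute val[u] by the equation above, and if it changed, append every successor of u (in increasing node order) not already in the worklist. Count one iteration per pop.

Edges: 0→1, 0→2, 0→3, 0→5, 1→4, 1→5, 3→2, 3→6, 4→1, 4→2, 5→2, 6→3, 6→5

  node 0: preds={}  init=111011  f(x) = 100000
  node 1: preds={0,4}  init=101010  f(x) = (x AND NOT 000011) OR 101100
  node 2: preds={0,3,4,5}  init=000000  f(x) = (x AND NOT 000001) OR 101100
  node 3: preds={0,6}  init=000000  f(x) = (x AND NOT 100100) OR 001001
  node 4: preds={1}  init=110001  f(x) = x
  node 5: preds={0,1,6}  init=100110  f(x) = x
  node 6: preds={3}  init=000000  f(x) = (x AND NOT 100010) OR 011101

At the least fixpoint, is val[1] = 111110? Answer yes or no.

yes

Iteration log — 11 steps:
  step 1. node 0  ⊔preds=000000  new=111011  stable
  step 2. node 1  ⊔preds=111011  new=111110  old=101010  +wl: 
  step 3. node 2  ⊔preds=111111  new=111110  old=000000  +wl: 
  step 4. node 3  ⊔preds=111011  new=011011  old=000000  +wl: 2
  step 5. node 4  ⊔preds=111110  new=111111  old=110001  +wl: 1
  step 6. node 5  ⊔preds=111111  new=111111  old=100110  +wl: 
  step 7. node 6  ⊔preds=011011  new=011101  old=000000  +wl: 3,5
  step 8. node 2  ⊔preds=111111  new=111110  stable
  step 9. node 1  ⊔preds=111111  new=111110  stable
  step 10. node 3  ⊔preds=111111  new=011011  stable
  step 11. node 5  ⊔preds=111111  new=111111  stable

Least fixpoint reached:
  node 0: 111011
  node 1: 111110
  node 2: 111110
  node 3: 011011
  node 4: 111111
  node 5: 111111
  node 6: 011101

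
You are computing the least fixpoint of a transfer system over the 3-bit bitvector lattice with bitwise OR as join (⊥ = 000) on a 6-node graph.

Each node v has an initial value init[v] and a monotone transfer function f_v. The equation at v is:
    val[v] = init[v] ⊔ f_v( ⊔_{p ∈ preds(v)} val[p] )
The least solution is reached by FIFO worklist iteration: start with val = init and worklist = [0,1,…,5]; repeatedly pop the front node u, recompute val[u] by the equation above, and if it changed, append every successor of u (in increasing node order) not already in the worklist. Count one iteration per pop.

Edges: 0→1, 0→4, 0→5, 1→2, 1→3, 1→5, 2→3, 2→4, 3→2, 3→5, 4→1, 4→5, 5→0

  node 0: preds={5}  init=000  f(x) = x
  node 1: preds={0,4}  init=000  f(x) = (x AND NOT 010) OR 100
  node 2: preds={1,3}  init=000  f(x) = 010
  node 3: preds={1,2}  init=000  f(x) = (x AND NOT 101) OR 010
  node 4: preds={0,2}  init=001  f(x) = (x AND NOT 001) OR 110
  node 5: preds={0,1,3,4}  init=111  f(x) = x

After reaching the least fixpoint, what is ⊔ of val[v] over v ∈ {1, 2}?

Worklist (8 pops):
  #1 pop 0: in=111 → 111 (was 000); enqueue []
  #2 pop 1: in=111 → 101 (was 000); enqueue []
  #3 pop 2: in=101 → 010 (was 000); enqueue []
  #4 pop 3: in=111 → 010 (was 000); enqueue [2]
  #5 pop 4: in=111 → 111 (was 001); enqueue [1]
  #6 pop 5: in=111 → 111 (no change)
  #7 pop 2: in=111 → 010 (no change)
  #8 pop 1: in=111 → 101 (no change)

Fixpoint:
  val[0] = 111
  val[1] = 101
  val[2] = 010
  val[3] = 010
  val[4] = 111
  val[5] = 111

111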